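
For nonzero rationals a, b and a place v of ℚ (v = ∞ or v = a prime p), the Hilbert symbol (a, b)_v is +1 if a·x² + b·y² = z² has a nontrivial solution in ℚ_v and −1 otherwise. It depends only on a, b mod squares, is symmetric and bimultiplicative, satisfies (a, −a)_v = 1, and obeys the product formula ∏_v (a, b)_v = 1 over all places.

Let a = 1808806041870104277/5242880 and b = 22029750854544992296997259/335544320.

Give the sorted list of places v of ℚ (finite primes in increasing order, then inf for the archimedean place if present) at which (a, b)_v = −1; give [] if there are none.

[5, 11, 13, 23]

(a, b) ≡ (385, 1495) mod (ℚ^×)²; places V = {2, 3, 5, 7, 11, 13, 17, 19, 23, ∞}.
(a,b)_13: α=2, u≡7; β=3, v≡6 (mod 13); (7|13)=-1, (6|13)=-1; sign (−1)^0·-1^3·-1^2 = -1.
(a,b)_23: α=6, u≡10; β=9, v≡22 (mod 23); (10|23)=-1, (22|23)=-1; sign (−1)^0·-1^9·-1^6 = -1.
(a,b)_11: α=1, u≡10; β=2, v≡7 (mod 11); (10|11)=-1, (7|11)=-1; sign (−1)^0·-1^2·-1^1 = -1.
(a,b)_19: α=2, u≡6; β=2, v≡2 (mod 19); (6|19)=+1, (2|19)=-1; sign (−1)^0·+1^2·-1^2 = +1.
(a,b)_3: α=2, u≡1; β=2, v≡1 (mod 3); (1|3)=+1, (1|3)=+1; sign (−1)^0·+1^2·+1^2 = +1.
(a,b)_5: α=-1, u≡2; β=-1, v≡1 (mod 5); (2|5)=-1, (1|5)=+1; sign (−1)^0·-1^-1·+1^-1 = -1.
(a,b)_∞: sgn(385)=+, sgn(1495)=+, so +1.
(a,b)_17: α=2, u≡5; β=2, v≡13 (mod 17); (5|17)=-1, (13|17)=+1; sign (−1)^0·-1^2·+1^2 = +1.
(a,b)_7: α=1, u≡6; β=2, v≡4 (mod 7); (6|7)=-1, (4|7)=+1; sign (−1)^0·-1^2·+1^1 = +1.
(a,b)_2: α=-20, β=-26; u≡1, v≡7 (mod 8); ε(u)ε(v)=0·1, αω(v)=-20·0, βω(u)=-26·0; sum ≡ 0  ⇒  +1.
(385, 1495 / ℚ) ramifies at {5, 11, 13, 23}: a division algebra.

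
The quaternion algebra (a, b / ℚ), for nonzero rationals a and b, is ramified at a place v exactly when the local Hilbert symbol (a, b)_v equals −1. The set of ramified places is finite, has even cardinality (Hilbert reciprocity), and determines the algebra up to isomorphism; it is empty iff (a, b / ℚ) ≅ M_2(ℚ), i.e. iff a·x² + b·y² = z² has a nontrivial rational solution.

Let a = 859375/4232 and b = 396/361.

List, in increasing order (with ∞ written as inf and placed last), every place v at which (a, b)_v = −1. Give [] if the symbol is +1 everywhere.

Mod squares: a ≡ 110, b ≡ 11. Check v ∈ {∞, 2, 3, 5, 11, 19, 23}.
v=23: a=23^-2·(≡9), b=23^0·(≡19) mod 23; (9|23)=+1, (19|23)=-1; (−1)^{-2·0·11}·(+1)^0·(-1)^-2 = +1.
v=3: a=3^0·(≡2), b=3^2·(≡2) mod 3; (2|3)=-1, (2|3)=-1; (−1)^{0·2·1}·(-1)^2·(-1)^0 = +1.
v=∞: 110 > 0 and 11 > 0  ⇒  (a,b)_∞ = +1.
v=19: a=19^0·(≡18), b=19^-2·(≡16) mod 19; (18|19)=-1, (16|19)=+1; (−1)^{0·-2·9}·(-1)^-2·(+1)^0 = +1.
v=2: v_2(a)=-3, v_2(b)=2; units ≡ 7, 3 (mod 8); ε·ε+αω+βω = 1·1+-3·1+2·0 ≡ 0  ⇒  (a,b)_2 = +1.
v=5: a=5^7·(≡3), b=5^0·(≡1) mod 5; (3|5)=-1, (1|5)=+1; (−1)^{7·0·2}·(-1)^0·(+1)^7 = +1.
v=11: a=11^1·(≡10), b=11^1·(≡4) mod 11; (10|11)=-1, (4|11)=+1; (−1)^{1·1·5}·(-1)^1·(+1)^1 = +1.
Ram(a, b) = ∅: the form 110·x² + 11·y² − z² is isotropic over every ℚ_v, so by Hasse–Minkowski it is isotropic over ℚ.

[]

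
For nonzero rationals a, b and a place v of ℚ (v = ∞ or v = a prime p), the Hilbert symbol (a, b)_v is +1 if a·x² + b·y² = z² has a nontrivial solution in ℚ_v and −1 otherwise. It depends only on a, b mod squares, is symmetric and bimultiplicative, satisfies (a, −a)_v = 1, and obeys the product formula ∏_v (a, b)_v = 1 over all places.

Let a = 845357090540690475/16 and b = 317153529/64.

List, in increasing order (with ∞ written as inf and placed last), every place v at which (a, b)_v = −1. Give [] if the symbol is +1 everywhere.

Mod squares: a ≡ 65379, b ≡ 719169. Check v ∈ {∞, 2, 3, 5, 7, 11, 19, 31, 37}.
v=∞: 65379 > 0 and 719169 > 0  ⇒  (a,b)_∞ = +1.
v=5: a=5^2·(≡4), b=5^0·(≡1) mod 5; (4|5)=+1, (1|5)=+1; (−1)^{2·0·2}·(+1)^0·(+1)^2 = +1.
v=19: a=19^3·(≡2), b=19^1·(≡18) mod 19; (2|19)=-1, (18|19)=-1; (−1)^{3·1·9}·(-1)^1·(-1)^3 = -1.
v=31: a=31^3·(≡5), b=31^1·(≡23) mod 31; (5|31)=+1, (23|31)=-1; (−1)^{3·1·15}·(+1)^1·(-1)^3 = +1.
v=2: v_2(a)=-4, v_2(b)=-6; units ≡ 3, 1 (mod 8); ε·ε+αω+βω = 1·0+-4·0+-6·1 ≡ 0  ⇒  (a,b)_2 = +1.
v=37: a=37^3·(≡10), b=37^1·(≡11) mod 37; (10|37)=+1, (11|37)=+1; (−1)^{3·1·18}·(+1)^1·(+1)^3 = +1.
v=11: a=11^2·(≡2), b=11^1·(≡8) mod 11; (2|11)=-1, (8|11)=-1; (−1)^{2·1·5}·(-1)^1·(-1)^2 = -1.
v=7: a=7^0·(≡3), b=7^2·(≡6) mod 7; (3|7)=-1, (6|7)=-1; (−1)^{0·2·3}·(-1)^2·(-1)^0 = +1.
v=3: a=3^3·(≡1), b=3^3·(≡2) mod 3; (1|3)=+1, (2|3)=-1; (−1)^{3·3·1}·(+1)^3·(-1)^3 = +1.
Ram(65379, 719169) = {11, 19}; no ℚ_11-point on the conic.

[11, 19]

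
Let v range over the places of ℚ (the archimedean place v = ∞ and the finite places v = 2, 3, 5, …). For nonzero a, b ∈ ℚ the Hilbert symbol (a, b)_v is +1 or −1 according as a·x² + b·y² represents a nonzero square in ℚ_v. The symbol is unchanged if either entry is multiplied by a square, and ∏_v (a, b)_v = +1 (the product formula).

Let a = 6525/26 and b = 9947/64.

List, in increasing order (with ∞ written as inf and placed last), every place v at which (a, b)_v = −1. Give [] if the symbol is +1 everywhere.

Mod squares: a ≡ 754, b ≡ 203. Check v ∈ {∞, 2, 3, 5, 7, 13, 29}.
v=5: a=5^2·(≡1), b=5^0·(≡3) mod 5; (1|5)=+1, (3|5)=-1; (−1)^{2·0·2}·(+1)^0·(-1)^2 = +1.
v=29: a=29^1·(≡12), b=29^1·(≡4) mod 29; (12|29)=-1, (4|29)=+1; (−1)^{1·1·14}·(-1)^1·(+1)^1 = -1.
v=2: v_2(a)=-1, v_2(b)=-6; units ≡ 1, 3 (mod 8); ε·ε+αω+βω = 0·1+-1·1+-6·0 ≡ 1  ⇒  (a,b)_2 = -1.
v=3: a=3^2·(≡1), b=3^0·(≡2) mod 3; (1|3)=+1, (2|3)=-1; (−1)^{2·0·1}·(+1)^0·(-1)^2 = +1.
v=13: a=13^-1·(≡6), b=13^0·(≡11) mod 13; (6|13)=-1, (11|13)=-1; (−1)^{-1·0·6}·(-1)^0·(-1)^-1 = -1.
v=7: a=7^0·(≡3), b=7^3·(≡1) mod 7; (3|7)=-1, (1|7)=+1; (−1)^{0·3·3}·(-1)^3·(+1)^0 = -1.
v=∞: 754 > 0 and 203 > 0  ⇒  (a,b)_∞ = +1.
|Ram(754, 203)| = 4, even; anisotropic at {2, 7, 13, 29}.

[2, 7, 13, 29]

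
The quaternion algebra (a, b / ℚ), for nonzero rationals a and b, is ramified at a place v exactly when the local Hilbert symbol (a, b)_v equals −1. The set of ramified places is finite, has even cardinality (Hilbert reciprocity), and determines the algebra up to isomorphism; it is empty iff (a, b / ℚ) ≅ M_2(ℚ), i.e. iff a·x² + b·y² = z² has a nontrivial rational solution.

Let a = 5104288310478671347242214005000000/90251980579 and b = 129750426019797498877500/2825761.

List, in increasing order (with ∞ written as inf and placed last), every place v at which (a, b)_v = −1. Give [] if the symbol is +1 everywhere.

[2, 7, 11, 13, 17, 31]

(a, b) ≡ (7159295, 1176791) mod (ℚ^×)²; places V = {2, 3, 5, 7, 11, 13, 17, 19, 29, 31, 37, 41, ∞}.
(a,b)_17: α=1, u≡10; β=1, v≡2 (mod 17); (10|17)=-1, (2|17)=+1; sign (−1)^0·-1^1·+1^1 = -1.
(a,b)_5: α=7, u≡1; β=4, v≡4 (mod 5); (1|5)=+1, (4|5)=+1; sign (−1)^0·+1^4·+1^7 = +1.
(a,b)_3: α=2, u≡2; β=4, v≡2 (mod 3); (2|3)=-1, (2|3)=-1; sign (−1)^0·-1^4·-1^2 = +1.
(a,b)_19: α=-1, u≡5; β=0, v≡11 (mod 19); (5|19)=+1, (11|19)=+1; sign (−1)^0·+1^0·+1^-1 = +1.
(a,b)_31: α=1, u≡22; β=1, v≡13 (mod 31); (22|31)=-1, (13|31)=-1; sign (−1)^1·-1^1·-1^1 = -1.
(a,b)_7: α=8, u≡3; β=5, v≡2 (mod 7); (3|7)=-1, (2|7)=+1; sign (−1)^0·-1^5·+1^8 = -1.
(a,b)_11: α=3, u≡7; β=3, v≡8 (mod 11); (7|11)=-1, (8|11)=-1; sign (−1)^1·-1^3·-1^3 = -1.
(a,b)_13: α=1, u≡9; β=0, v≡2 (mod 13); (9|13)=+1, (2|13)=-1; sign (−1)^0·+1^0·-1^1 = -1.
(a,b)_∞: sgn(7159295)=+, sgn(1176791)=+, so +1.
(a,b)_2: α=6, β=2; u≡7, v≡7 (mod 8); ε(u)ε(v)=1·1, αω(v)=6·0, βω(u)=2·0; sum ≡ 1  ⇒  -1.
(a,b)_37: α=6, u≡13; β=4, v≡31 (mod 37); (13|37)=-1, (31|37)=-1; sign (−1)^0·-1^4·-1^6 = +1.
(a,b)_29: α=2, u≡7; β=1, v≡15 (mod 29); (7|29)=+1, (15|29)=-1; sign (−1)^0·+1^1·-1^2 = +1.
(a,b)_41: α=-6, u≡9; β=-4, v≡1 (mod 41); (9|41)=+1, (1|41)=+1; sign (−1)^0·+1^-4·+1^-6 = +1.
|Ram(7159295, 1176791)| = 6, even; anisotropic at {2, 7, 11, 13, 17, 31}.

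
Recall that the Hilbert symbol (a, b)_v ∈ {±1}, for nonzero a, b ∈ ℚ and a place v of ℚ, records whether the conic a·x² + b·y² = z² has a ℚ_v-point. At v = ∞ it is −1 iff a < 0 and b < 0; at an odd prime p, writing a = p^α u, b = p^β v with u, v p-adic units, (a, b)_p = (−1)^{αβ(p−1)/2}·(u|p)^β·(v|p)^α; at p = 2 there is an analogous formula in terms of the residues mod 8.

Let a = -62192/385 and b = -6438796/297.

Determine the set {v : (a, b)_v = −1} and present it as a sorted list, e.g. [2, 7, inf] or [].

[5, 13, 23, inf]

Mod squares: a ≡ -8855, b ≡ -3003. Check v ∈ {∞, 2, 3, 5, 7, 11, 13, 19, 23}.
v=23: a=23^1·(≡6), b=23^0·(≡19) mod 23; (6|23)=+1, (19|23)=-1; (−1)^{1·0·11}·(+1)^0·(-1)^1 = -1.
v=13: a=13^2·(≡6), b=13^1·(≡9) mod 13; (6|13)=-1, (9|13)=+1; (−1)^{2·1·6}·(-1)^1·(+1)^2 = -1.
v=∞: -8855 < 0 and -3003 < 0  ⇒  (a,b)_∞ = -1.
v=19: a=19^0·(≡18), b=19^2·(≡2) mod 19; (18|19)=-1, (2|19)=-1; (−1)^{0·2·9}·(-1)^2·(-1)^0 = +1.
v=11: a=11^-1·(≡1), b=11^-1·(≡2) mod 11; (1|11)=+1, (2|11)=-1; (−1)^{-1·-1·5}·(+1)^-1·(-1)^-1 = +1.
v=3: a=3^0·(≡1), b=3^-3·(≡1) mod 3; (1|3)=+1, (1|3)=+1; (−1)^{0·-3·1}·(+1)^-3·(+1)^0 = +1.
v=7: a=7^-1·(≡4), b=7^3·(≡3) mod 7; (4|7)=+1, (3|7)=-1; (−1)^{-1·3·3}·(+1)^3·(-1)^-1 = +1.
v=5: a=5^-1·(≡4), b=5^0·(≡2) mod 5; (4|5)=+1, (2|5)=-1; (−1)^{-1·0·2}·(+1)^0·(-1)^-1 = -1.
v=2: v_2(a)=4, v_2(b)=2; units ≡ 1, 5 (mod 8); ε·ε+αω+βω = 0·0+4·1+2·0 ≡ 0  ⇒  (a,b)_2 = +1.
|Ram(-8855, -3003)| = 4, even; anisotropic at {5, 13, 23, ∞}.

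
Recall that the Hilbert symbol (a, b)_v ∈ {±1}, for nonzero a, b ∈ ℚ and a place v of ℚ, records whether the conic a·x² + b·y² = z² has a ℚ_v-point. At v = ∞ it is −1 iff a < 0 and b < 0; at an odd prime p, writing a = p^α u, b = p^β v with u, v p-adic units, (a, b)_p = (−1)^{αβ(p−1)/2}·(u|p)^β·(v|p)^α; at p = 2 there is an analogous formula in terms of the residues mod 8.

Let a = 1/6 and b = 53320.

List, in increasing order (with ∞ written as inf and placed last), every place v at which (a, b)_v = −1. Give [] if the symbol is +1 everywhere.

Mod squares: a ≡ 6, b ≡ 13330. Check v ∈ {∞, 2, 3, 5, 31, 43}.
v=31: a=31^0·(≡26), b=31^1·(≡15) mod 31; (26|31)=-1, (15|31)=-1; (−1)^{0·1·15}·(-1)^1·(-1)^0 = -1.
v=5: a=5^0·(≡1), b=5^1·(≡4) mod 5; (1|5)=+1, (4|5)=+1; (−1)^{0·1·2}·(+1)^1·(+1)^0 = +1.
v=43: a=43^0·(≡36), b=43^1·(≡36) mod 43; (36|43)=+1, (36|43)=+1; (−1)^{0·1·21}·(+1)^1·(+1)^0 = +1.
v=2: v_2(a)=-1, v_2(b)=3; units ≡ 3, 1 (mod 8); ε·ε+αω+βω = 1·0+-1·0+3·1 ≡ 1  ⇒  (a,b)_2 = -1.
v=∞: 6 > 0 and 13330 > 0  ⇒  (a,b)_∞ = +1.
v=3: a=3^-1·(≡2), b=3^0·(≡1) mod 3; (2|3)=-1, (1|3)=+1; (−1)^{-1·0·1}·(-1)^0·(+1)^-1 = +1.
Ram(6, 13330) = {2, 31}; no ℚ_2-point on the conic.

[2, 31]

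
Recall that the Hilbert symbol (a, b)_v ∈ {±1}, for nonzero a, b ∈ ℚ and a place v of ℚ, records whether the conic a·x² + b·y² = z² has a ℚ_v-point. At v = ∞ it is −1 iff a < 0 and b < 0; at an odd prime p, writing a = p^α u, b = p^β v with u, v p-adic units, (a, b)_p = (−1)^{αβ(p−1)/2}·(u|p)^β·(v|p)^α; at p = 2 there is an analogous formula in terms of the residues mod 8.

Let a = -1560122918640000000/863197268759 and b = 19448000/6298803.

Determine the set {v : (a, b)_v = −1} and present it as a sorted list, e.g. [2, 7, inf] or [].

Mod squares: a ≡ -373065, b ≡ 36465. Check v ∈ {∞, 2, 3, 5, 7, 11, 13, 17, 19, 23}.
v=17: a=17^-1·(≡9), b=17^1·(≡5) mod 17; (9|17)=+1, (5|17)=-1; (−1)^{-1·1·8}·(+1)^1·(-1)^-1 = -1.
v=∞: -373065 < 0 and 36465 > 0  ⇒  (a,b)_∞ = +1.
v=23: a=23^-6·(≡9), b=23^-2·(≡19) mod 23; (9|23)=+1, (19|23)=-1; (−1)^{-6·-2·11}·(+1)^-2·(-1)^-6 = +1.
v=3: a=3^3·(≡1), b=3^-5·(≡2) mod 3; (1|3)=+1, (2|3)=-1; (−1)^{3·-5·1}·(+1)^-5·(-1)^3 = +1.
v=11: a=11^3·(≡5), b=11^1·(≡5) mod 11; (5|11)=+1, (5|11)=+1; (−1)^{3·1·5}·(+1)^1·(+1)^3 = -1.
v=19: a=19^1·(≡7), b=19^0·(≡1) mod 19; (7|19)=+1, (1|19)=+1; (−1)^{1·0·9}·(+1)^0·(+1)^1 = +1.
v=7: a=7^-3·(≡5), b=7^-2·(≡2) mod 7; (5|7)=-1, (2|7)=+1; (−1)^{-3·-2·3}·(-1)^-2·(+1)^-3 = +1.
v=13: a=13^4·(≡10), b=13^1·(≡3) mod 13; (10|13)=+1, (3|13)=+1; (−1)^{4·1·6}·(+1)^1·(+1)^4 = +1.
v=5: a=5^7·(≡2), b=5^3·(≡3) mod 5; (2|5)=-1, (3|5)=-1; (−1)^{7·3·2}·(-1)^3·(-1)^7 = +1.
v=2: v_2(a)=10, v_2(b)=6; units ≡ 7, 1 (mod 8); ε·ε+αω+βω = 1·0+10·0+6·0 ≡ 0  ⇒  (a,b)_2 = +1.
|Ram(-373065, 36465)| = 2, even; anisotropic at {11, 17}.

[11, 17]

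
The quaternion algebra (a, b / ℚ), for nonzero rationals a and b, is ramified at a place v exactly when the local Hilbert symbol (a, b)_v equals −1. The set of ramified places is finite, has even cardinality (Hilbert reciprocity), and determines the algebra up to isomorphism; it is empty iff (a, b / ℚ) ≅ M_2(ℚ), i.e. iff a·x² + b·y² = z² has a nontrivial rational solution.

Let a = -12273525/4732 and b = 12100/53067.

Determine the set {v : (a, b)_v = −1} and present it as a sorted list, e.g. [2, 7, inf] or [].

[3, 7, 19, 29]

Mod squares: a ≡ -42427, b ≡ 3. Check v ∈ {∞, 2, 3, 5, 7, 11, 13, 19, 29}.
v=19: a=19^1·(≡6), b=19^-2·(≡12) mod 19; (6|19)=+1, (12|19)=-1; (−1)^{1·-2·9}·(+1)^-2·(-1)^1 = -1.
v=∞: -42427 < 0 and 3 > 0  ⇒  (a,b)_∞ = +1.
v=3: a=3^4·(≡2), b=3^-1·(≡1) mod 3; (2|3)=-1, (1|3)=+1; (−1)^{4·-1·1}·(-1)^-1·(+1)^4 = -1.
v=29: a=29^1·(≡6), b=29^0·(≡17) mod 29; (6|29)=+1, (17|29)=-1; (−1)^{1·0·14}·(+1)^0·(-1)^1 = -1.
v=11: a=11^1·(≡5), b=11^2·(≡4) mod 11; (5|11)=+1, (4|11)=+1; (−1)^{1·2·5}·(+1)^2·(+1)^1 = +1.
v=13: a=13^-2·(≡11), b=13^0·(≡10) mod 13; (11|13)=-1, (10|13)=+1; (−1)^{-2·0·6}·(-1)^0·(+1)^-2 = +1.
v=2: v_2(a)=-2, v_2(b)=2; units ≡ 5, 3 (mod 8); ε·ε+αω+βω = 0·1+-2·1+2·1 ≡ 0  ⇒  (a,b)_2 = +1.
v=5: a=5^2·(≡2), b=5^2·(≡2) mod 5; (2|5)=-1, (2|5)=-1; (−1)^{2·2·2}·(-1)^2·(-1)^2 = +1.
v=7: a=7^-1·(≡4), b=7^-2·(≡5) mod 7; (4|7)=+1, (5|7)=-1; (−1)^{-1·-2·3}·(+1)^-2·(-1)^-1 = -1.
(-42427, 3 / ℚ) ramifies at {3, 7, 19, 29}: a division algebra.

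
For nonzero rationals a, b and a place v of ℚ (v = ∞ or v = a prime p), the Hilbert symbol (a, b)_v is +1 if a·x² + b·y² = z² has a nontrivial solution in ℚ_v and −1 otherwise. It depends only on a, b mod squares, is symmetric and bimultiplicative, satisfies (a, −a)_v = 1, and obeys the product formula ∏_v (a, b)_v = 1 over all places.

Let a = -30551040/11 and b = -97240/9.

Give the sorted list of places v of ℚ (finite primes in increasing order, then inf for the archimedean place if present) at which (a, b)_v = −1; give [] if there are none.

Mod squares: a ≡ -36465, b ≡ -24310. Check v ∈ {∞, 2, 3, 5, 11, 13, 17}.
v=11: a=11^-1·(≡8), b=11^1·(≡9) mod 11; (8|11)=-1, (9|11)=+1; (−1)^{-1·1·5}·(-1)^1·(+1)^-1 = +1.
v=2: v_2(a)=10, v_2(b)=3; units ≡ 7, 5 (mod 8); ε·ε+αω+βω = 1·0+10·1+3·0 ≡ 0  ⇒  (a,b)_2 = +1.
v=3: a=3^3·(≡1), b=3^-2·(≡2) mod 3; (1|3)=+1, (2|3)=-1; (−1)^{3·-2·1}·(+1)^-2·(-1)^3 = -1.
v=∞: -36465 < 0 and -24310 < 0  ⇒  (a,b)_∞ = -1.
v=13: a=13^1·(≡9), b=13^1·(≡11) mod 13; (9|13)=+1, (11|13)=-1; (−1)^{1·1·6}·(+1)^1·(-1)^1 = -1.
v=17: a=17^1·(≡14), b=17^1·(≡1) mod 17; (14|17)=-1, (1|17)=+1; (−1)^{1·1·8}·(-1)^1·(+1)^1 = -1.
v=5: a=5^1·(≡2), b=5^1·(≡3) mod 5; (2|5)=-1, (3|5)=-1; (−1)^{1·1·2}·(-1)^1·(-1)^1 = +1.
|Ram(-36465, -24310)| = 4, even; anisotropic at {3, 13, 17, ∞}.

[3, 13, 17, inf]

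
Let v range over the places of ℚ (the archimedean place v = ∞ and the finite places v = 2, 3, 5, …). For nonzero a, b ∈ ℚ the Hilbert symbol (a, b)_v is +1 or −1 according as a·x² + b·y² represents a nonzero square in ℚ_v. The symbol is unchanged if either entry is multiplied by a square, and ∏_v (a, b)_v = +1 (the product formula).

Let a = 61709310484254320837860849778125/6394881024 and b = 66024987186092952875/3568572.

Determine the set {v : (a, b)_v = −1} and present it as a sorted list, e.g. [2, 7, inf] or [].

[7, 23]

Mod squares: a ≡ 28405, b ≡ 168245. Check v ∈ {∞, 2, 3, 5, 7, 11, 13, 17, 19, 23, 31, 37}.
v=37: a=37^6·(≡3), b=37^4·(≡5) mod 37; (3|37)=+1, (5|37)=-1; (−1)^{6·4·18}·(+1)^4·(-1)^6 = +1.
v=17: a=17^-2·(≡13), b=17^-2·(≡2) mod 17; (13|17)=+1, (2|17)=+1; (−1)^{-2·-2·8}·(+1)^-2·(+1)^-2 = +1.
v=2: v_2(a)=-10, v_2(b)=-2; units ≡ 5, 5 (mod 8); ε·ε+αω+βω = 0·0+-10·1+-2·1 ≡ 0  ⇒  (a,b)_2 = +1.
v=∞: 28405 > 0 and 168245 > 0  ⇒  (a,b)_∞ = +1.
v=19: a=19^5·(≡8), b=19^3·(≡1) mod 19; (8|19)=-1, (1|19)=+1; (−1)^{5·3·9}·(-1)^3·(+1)^5 = +1.
v=23: a=23^3·(≡4), b=23^1·(≡16) mod 23; (4|23)=+1, (16|23)=+1; (−1)^{3·1·11}·(+1)^1·(+1)^3 = -1.
v=13: a=13^3·(≡1), b=13^2·(≡10) mod 13; (1|13)=+1, (10|13)=+1; (−1)^{3·2·6}·(+1)^2·(+1)^3 = +1.
v=11: a=11^2·(≡1), b=11^1·(≡9) mod 11; (1|11)=+1, (9|11)=+1; (−1)^{2·1·5}·(+1)^1·(+1)^2 = +1.
v=7: a=7^-4·(≡6), b=7^-3·(≡2) mod 7; (6|7)=-1, (2|7)=+1; (−1)^{-4·-3·3}·(-1)^-3·(+1)^-4 = -1.
v=3: a=3^-2·(≡1), b=3^-2·(≡2) mod 3; (1|3)=+1, (2|3)=-1; (−1)^{-2·-2·1}·(+1)^-2·(-1)^-2 = +1.
v=31: a=31^2·(≡9), b=31^2·(≡16) mod 31; (9|31)=+1, (16|31)=+1; (−1)^{2·2·15}·(+1)^2·(+1)^2 = +1.
v=5: a=5^5·(≡1), b=5^3·(≡4) mod 5; (1|5)=+1, (4|5)=+1; (−1)^{5·3·2}·(+1)^3·(+1)^5 = +1.
|Ram(28405, 168245)| = 2, even; anisotropic at {7, 23}.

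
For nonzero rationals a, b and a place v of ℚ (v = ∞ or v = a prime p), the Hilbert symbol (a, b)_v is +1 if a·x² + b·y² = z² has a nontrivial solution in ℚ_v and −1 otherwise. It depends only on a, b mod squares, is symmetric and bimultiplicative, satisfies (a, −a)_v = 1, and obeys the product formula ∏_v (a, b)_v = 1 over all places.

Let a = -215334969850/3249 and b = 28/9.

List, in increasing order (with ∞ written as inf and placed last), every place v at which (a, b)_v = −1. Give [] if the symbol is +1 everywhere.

[2, 7, 11, 13]

(a, b) ≡ (-74074, 7) mod (ℚ^×)²; places V = {2, 3, 5, 7, 11, 13, 19, 31, 37, ∞}.
(a,b)_19: α=-2, u≡11; β=0, v≡1 (mod 19); (11|19)=+1, (1|19)=+1; sign (−1)^0·+1^0·+1^-2 = +1.
(a,b)_3: α=-2, u≡2; β=-2, v≡1 (mod 3); (2|3)=-1, (1|3)=+1; sign (−1)^0·-1^-2·+1^-2 = +1.
(a,b)_5: α=2, u≡4; β=0, v≡2 (mod 5); (4|5)=+1, (2|5)=-1; sign (−1)^0·+1^0·-1^2 = +1.
(a,b)_37: α=1, u≡21; β=0, v≡36 (mod 37); (21|37)=+1, (36|37)=+1; sign (−1)^0·+1^0·+1^1 = +1.
(a,b)_∞: sgn(-74074)=−, sgn(7)=+, so +1.
(a,b)_7: α=1, u≡4; β=1, v≡2 (mod 7); (4|7)=+1, (2|7)=+1; sign (−1)^1·+1^1·+1^1 = -1.
(a,b)_13: α=1, u≡3; β=0, v≡6 (mod 13); (3|13)=+1, (6|13)=-1; sign (−1)^0·+1^0·-1^1 = -1.
(a,b)_2: α=1, β=2; u≡3, v≡7 (mod 8); ε(u)ε(v)=1·1, αω(v)=1·0, βω(u)=2·1; sum ≡ 1  ⇒  -1.
(a,b)_31: α=2, u≡14; β=0, v≡10 (mod 31); (14|31)=+1, (10|31)=+1; sign (−1)^0·+1^0·+1^2 = +1.
(a,b)_11: α=3, u≡5; β=0, v≡8 (mod 11); (5|11)=+1, (8|11)=-1; sign (−1)^0·+1^0·-1^3 = -1.
|Ram(-74074, 7)| = 4, even; anisotropic at {2, 7, 11, 13}.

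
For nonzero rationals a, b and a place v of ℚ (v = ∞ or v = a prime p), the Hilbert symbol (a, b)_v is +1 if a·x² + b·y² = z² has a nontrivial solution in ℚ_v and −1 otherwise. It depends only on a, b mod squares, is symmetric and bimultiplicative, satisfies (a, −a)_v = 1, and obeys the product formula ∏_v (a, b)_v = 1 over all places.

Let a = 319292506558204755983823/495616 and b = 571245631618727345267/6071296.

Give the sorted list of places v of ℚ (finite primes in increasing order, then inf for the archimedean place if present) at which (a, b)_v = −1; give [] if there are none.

[2, 3, 29, 41]

(a, b) ≡ (3855927, 55883) mod (ℚ^×)²; places V = {2, 3, 7, 11, 13, 19, 23, 29, 37, 41, 47, ∞}.
(a,b)_7: α=0, u≡5; β=-2, v≡2 (mod 7); (5|7)=-1, (2|7)=+1; sign (−1)^0·-1^-2·+1^0 = +1.
(a,b)_13: α=2, u≡9; β=4, v≡9 (mod 13); (9|13)=+1, (9|13)=+1; sign (−1)^0·+1^4·+1^2 = +1.
(a,b)_41: α=1, u≡27; β=1, v≡39 (mod 41); (27|41)=-1, (39|41)=+1; sign (−1)^0·-1^1·+1^1 = -1.
(a,b)_2: α=-12, β=-10; u≡7, v≡3 (mod 8); ε(u)ε(v)=1·1, αω(v)=-12·1, βω(u)=-10·0; sum ≡ 1  ⇒  -1.
(a,b)_47: α=1, u≡29; β=1, v≡18 (mod 47); (29|47)=-1, (18|47)=+1; sign (−1)^1·-1^1·+1^1 = +1.
(a,b)_11: α=-2, u≡5; β=-2, v≡4 (mod 11); (5|11)=+1, (4|11)=+1; sign (−1)^0·+1^-2·+1^-2 = +1.
(a,b)_23: α=3, u≡18; β=2, v≡13 (mod 23); (18|23)=+1, (13|23)=+1; sign (−1)^0·+1^2·+1^3 = +1.
(a,b)_3: α=1, u≡1; β=0, v≡2 (mod 3); (1|3)=+1, (2|3)=-1; sign (−1)^0·+1^0·-1^1 = -1.
(a,b)_37: α=6, u≡11; β=4, v≡29 (mod 37); (11|37)=+1, (29|37)=-1; sign (−1)^0·+1^4·-1^6 = +1.
(a,b)_∞: sgn(3855927)=+, sgn(55883)=+, so +1.
(a,b)_29: α=1, u≡19; β=1, v≡23 (mod 29); (19|29)=-1, (23|29)=+1; sign (−1)^0·-1^1·+1^1 = -1.
(a,b)_19: α=2, u≡3; β=2, v≡5 (mod 19); (3|19)=-1, (5|19)=+1; sign (−1)^0·-1^2·+1^2 = +1.
Ram(3855927, 55883) = {2, 3, 29, 41}; no ℚ_2-point on the conic.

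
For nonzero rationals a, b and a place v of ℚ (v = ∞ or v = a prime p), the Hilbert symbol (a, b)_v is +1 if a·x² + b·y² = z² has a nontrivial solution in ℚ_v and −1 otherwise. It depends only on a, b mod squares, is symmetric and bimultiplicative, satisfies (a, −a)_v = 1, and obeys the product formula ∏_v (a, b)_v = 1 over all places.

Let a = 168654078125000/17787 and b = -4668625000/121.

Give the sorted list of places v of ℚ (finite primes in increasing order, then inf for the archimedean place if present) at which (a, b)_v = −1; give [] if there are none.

[2, 3, 5, 13]

Mod squares: a ≡ 6630, b ≡ -442. Check v ∈ {∞, 2, 3, 5, 7, 11, 13, 17}.
v=3: a=3^-1·(≡2), b=3^0·(≡2) mod 3; (2|3)=-1, (2|3)=-1; (−1)^{-1·0·1}·(-1)^0·(-1)^-1 = -1.
v=11: a=11^-2·(≡7), b=11^-2·(≡5) mod 11; (7|11)=-1, (5|11)=+1; (−1)^{-2·-2·5}·(-1)^-2·(+1)^-2 = +1.
v=∞: 6630 > 0 and -442 < 0  ⇒  (a,b)_∞ = +1.
v=7: a=7^-2·(≡1), b=7^0·(≡5) mod 7; (1|7)=+1, (5|7)=-1; (−1)^{-2·0·3}·(+1)^0·(-1)^-2 = +1.
v=2: v_2(a)=3, v_2(b)=3; units ≡ 3, 3 (mod 8); ε·ε+αω+βω = 1·1+3·1+3·1 ≡ 1  ⇒  (a,b)_2 = -1.
v=5: a=5^9·(≡4), b=5^6·(≡3) mod 5; (4|5)=+1, (3|5)=-1; (−1)^{9·6·2}·(+1)^6·(-1)^9 = -1.
v=13: a=13^3·(≡4), b=13^3·(≡8) mod 13; (4|13)=+1, (8|13)=-1; (−1)^{3·3·6}·(+1)^3·(-1)^3 = -1.
v=17: a=17^3·(≡2), b=17^1·(≡2) mod 17; (2|17)=+1, (2|17)=+1; (−1)^{3·1·8}·(+1)^1·(+1)^3 = +1.
Ram(6630, -442) = {2, 3, 5, 13}; no ℚ_2-point on the conic.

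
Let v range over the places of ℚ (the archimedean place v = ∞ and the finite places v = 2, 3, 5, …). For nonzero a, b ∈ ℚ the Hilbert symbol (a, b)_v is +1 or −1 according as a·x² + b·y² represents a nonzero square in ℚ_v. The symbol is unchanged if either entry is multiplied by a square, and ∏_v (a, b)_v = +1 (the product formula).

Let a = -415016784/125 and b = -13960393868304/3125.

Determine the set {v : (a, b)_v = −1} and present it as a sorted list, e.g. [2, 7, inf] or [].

[2, inf]

(a, b) ≡ (-177905, -28405) mod (ℚ^×)²; places V = {2, 3, 5, 7, 13, 17, 19, 23, ∞}.
(a,b)_13: α=1, u≡12; β=1, v≡9 (mod 13); (12|13)=+1, (9|13)=+1; sign (−1)^0·+1^1·+1^1 = +1.
(a,b)_∞: sgn(-177905)=−, sgn(-28405)=−, so -1.
(a,b)_17: α=1, u≡5; β=2, v≡13 (mod 17); (5|17)=-1, (13|17)=+1; sign (−1)^0·-1^2·+1^1 = +1.
(a,b)_3: α=6, u≡1; β=12, v≡2 (mod 3); (1|3)=+1, (2|3)=-1; sign (−1)^0·+1^12·-1^6 = +1.
(a,b)_19: α=0, u≡11; β=1, v≡9 (mod 19); (11|19)=+1, (9|19)=+1; sign (−1)^0·+1^1·+1^0 = +1.
(a,b)_7: α=1, u≡2; β=0, v≡4 (mod 7); (2|7)=+1, (4|7)=+1; sign (−1)^0·+1^0·+1^1 = +1.
(a,b)_5: α=-3, u≡1; β=-5, v≡1 (mod 5); (1|5)=+1, (1|5)=+1; sign (−1)^0·+1^-5·+1^-3 = +1.
(a,b)_2: α=4, β=4; u≡7, v≡3 (mod 8); ε(u)ε(v)=1·1, αω(v)=4·1, βω(u)=4·0; sum ≡ 1  ⇒  -1.
(a,b)_23: α=1, u≡12; β=1, v≡17 (mod 23); (12|23)=+1, (17|23)=-1; sign (−1)^1·+1^1·-1^1 = +1.
(-177905, -28405 / ℚ) ramifies at {2, ∞}: a division algebra.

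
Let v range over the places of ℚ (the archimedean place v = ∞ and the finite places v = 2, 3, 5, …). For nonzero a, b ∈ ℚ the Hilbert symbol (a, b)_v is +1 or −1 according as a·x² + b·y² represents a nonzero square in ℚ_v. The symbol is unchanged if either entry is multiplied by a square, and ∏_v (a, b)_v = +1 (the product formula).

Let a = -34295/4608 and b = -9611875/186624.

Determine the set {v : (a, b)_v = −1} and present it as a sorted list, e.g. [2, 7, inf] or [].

[2, 7, 13, inf]

(a, b) ≡ (-190, -91) mod (ℚ^×)²; places V = {2, 3, 5, 7, 13, 19, ∞}.
(a,b)_3: α=-2, u≡2; β=-6, v≡2 (mod 3); (2|3)=-1, (2|3)=-1; sign (−1)^0·-1^-6·-1^-2 = +1.
(a,b)_2: α=-9, β=-8; u≡1, v≡5 (mod 8); ε(u)ε(v)=0·0, αω(v)=-9·1, βω(u)=-8·0; sum ≡ 1  ⇒  -1.
(a,b)_13: α=0, u≡2; β=3, v≡5 (mod 13); (2|13)=-1, (5|13)=-1; sign (−1)^0·-1^3·-1^0 = -1.
(a,b)_∞: sgn(-190)=−, sgn(-91)=−, so -1.
(a,b)_5: α=1, u≡2; β=4, v≡4 (mod 5); (2|5)=-1, (4|5)=+1; sign (−1)^0·-1^4·+1^1 = +1.
(a,b)_7: α=0, u≡6; β=1, v≡4 (mod 7); (6|7)=-1, (4|7)=+1; sign (−1)^0·-1^1·+1^0 = -1.
(a,b)_19: α=3, u≡9; β=0, v≡9 (mod 19); (9|19)=+1, (9|19)=+1; sign (−1)^0·+1^0·+1^3 = +1.
Ram(-190, -91) = {2, 7, 13, ∞}; no ℚ_2-point on the conic.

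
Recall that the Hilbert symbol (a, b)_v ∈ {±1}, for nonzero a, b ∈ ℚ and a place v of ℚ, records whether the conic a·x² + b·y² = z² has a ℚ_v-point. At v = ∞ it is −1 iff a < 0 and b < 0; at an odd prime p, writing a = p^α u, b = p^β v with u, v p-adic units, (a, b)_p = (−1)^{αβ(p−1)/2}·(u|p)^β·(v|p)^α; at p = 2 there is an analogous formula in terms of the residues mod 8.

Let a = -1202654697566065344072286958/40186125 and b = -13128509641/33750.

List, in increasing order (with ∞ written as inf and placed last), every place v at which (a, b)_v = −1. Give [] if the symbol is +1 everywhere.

[3, inf]

Mod squares: a ≡ -86710, b ≡ -1612806. Check v ∈ {∞, 2, 3, 5, 7, 11, 13, 17, 23, 29, 31}.
v=7: a=7^-2·(≡5), b=7^0·(≡4) mod 7; (5|7)=-1, (4|7)=+1; (−1)^{-2·0·3}·(-1)^0·(+1)^-2 = +1.
v=∞: -86710 < 0 and -1612806 < 0  ⇒  (a,b)_∞ = -1.
v=11: a=11^2·(≡9), b=11^0·(≡3) mod 11; (9|11)=+1, (3|11)=+1; (−1)^{2·0·5}·(+1)^0·(+1)^2 = +1.
v=13: a=13^7·(≡10), b=13^3·(≡9) mod 13; (10|13)=+1, (9|13)=+1; (−1)^{7·3·6}·(+1)^3·(+1)^7 = +1.
v=29: a=29^3·(≡15), b=29^1·(≡15) mod 29; (15|29)=-1, (15|29)=-1; (−1)^{3·1·14}·(-1)^1·(-1)^3 = +1.
v=2: v_2(a)=1, v_2(b)=-1; units ≡ 5, 5 (mod 8); ε·ε+αω+βω = 0·0+1·1+-1·1 ≡ 0  ⇒  (a,b)_2 = +1.
v=31: a=31^4·(≡25), b=31^1·(≡15) mod 31; (25|31)=+1, (15|31)=-1; (−1)^{4·1·15}·(+1)^1·(-1)^4 = +1.
v=3: a=3^-8·(≡2), b=3^-3·(≡1) mod 3; (2|3)=-1, (1|3)=+1; (−1)^{-8·-3·1}·(-1)^-3·(+1)^-8 = -1.
v=5: a=5^-3·(≡3), b=5^-4·(≡1) mod 5; (3|5)=-1, (1|5)=+1; (−1)^{-3·-4·2}·(-1)^-4·(+1)^-3 = +1.
v=23: a=23^3·(≡16), b=23^1·(≡19) mod 23; (16|23)=+1, (19|23)=-1; (−1)^{3·1·11}·(+1)^1·(-1)^3 = +1.
v=17: a=17^2·(≡7), b=17^2·(≡13) mod 17; (7|17)=-1, (13|17)=+1; (−1)^{2·2·8}·(-1)^2·(+1)^2 = +1.
(-86710, -1612806 / ℚ) ramifies at {3, ∞}: a division algebra.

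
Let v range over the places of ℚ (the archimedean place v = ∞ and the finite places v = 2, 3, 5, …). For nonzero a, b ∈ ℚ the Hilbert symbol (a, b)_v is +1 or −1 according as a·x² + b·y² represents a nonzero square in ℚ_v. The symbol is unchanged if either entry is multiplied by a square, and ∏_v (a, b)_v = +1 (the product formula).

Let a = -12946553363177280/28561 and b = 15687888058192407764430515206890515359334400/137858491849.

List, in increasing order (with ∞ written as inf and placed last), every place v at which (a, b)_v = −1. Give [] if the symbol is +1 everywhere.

(a, b) ≡ (-9361372405, 6220181) mod (ℚ^×)²; places V = {2, 3, 5, 7, 11, 13, 17, 23, 29, 31, 37, 43, ∞}.
(a,b)_7: α=5, u≡1; β=10, v≡2 (mod 7); (1|7)=+1, (2|7)=+1; sign (−1)^0·+1^10·+1^5 = +1.
(a,b)_31: α=1, u≡1; β=3, v≡28 (mod 31); (1|31)=+1, (28|31)=+1; sign (−1)^1·+1^3·+1^1 = -1.
(a,b)_17: α=1, u≡8; β=3, v≡15 (mod 17); (8|17)=+1, (15|17)=+1; sign (−1)^0·+1^3·+1^1 = +1.
(a,b)_2: α=6, β=20; u≡3, v≡5 (mod 8); ε(u)ε(v)=1·0, αω(v)=6·1, βω(u)=20·1; sum ≡ 0  ⇒  +1.
(a,b)_43: α=1, u≡18; β=2, v≡4 (mod 43); (18|43)=-1, (4|43)=+1; sign (−1)^0·-1^2·+1^1 = +1.
(a,b)_13: α=-4, u≡11; β=-10, v≡8 (mod 13); (11|13)=-1, (8|13)=-1; sign (−1)^0·-1^-10·-1^-4 = +1.
(a,b)_29: α=1, u≡26; β=3, v≡6 (mod 29); (26|29)=-1, (6|29)=+1; sign (−1)^0·-1^3·+1^1 = -1.
(a,b)_3: α=2, u≡2; β=2, v≡2 (mod 3); (2|3)=-1, (2|3)=-1; sign (−1)^0·-1^2·-1^2 = +1.
(a,b)_∞: sgn(-9361372405)=−, sgn(6220181)=+, so +1.
(a,b)_37: α=1, u≡29; β=3, v≡2 (mod 37); (29|37)=-1, (2|37)=-1; sign (−1)^0·-1^3·-1^1 = +1.
(a,b)_5: α=1, u≡4; β=2, v≡4 (mod 5); (4|5)=+1, (4|5)=+1; sign (−1)^0·+1^2·+1^1 = +1.
(a,b)_11: α=1, u≡2; β=3, v≡9 (mod 11); (2|11)=-1, (9|11)=+1; sign (−1)^1·-1^3·+1^1 = +1.
(a,b)_23: α=0, u≡17; β=2, v≡11 (mod 23); (17|23)=-1, (11|23)=-1; sign (−1)^0·-1^2·-1^0 = +1.
|Ram(-9361372405, 6220181)| = 2, even; anisotropic at {29, 31}.

[29, 31]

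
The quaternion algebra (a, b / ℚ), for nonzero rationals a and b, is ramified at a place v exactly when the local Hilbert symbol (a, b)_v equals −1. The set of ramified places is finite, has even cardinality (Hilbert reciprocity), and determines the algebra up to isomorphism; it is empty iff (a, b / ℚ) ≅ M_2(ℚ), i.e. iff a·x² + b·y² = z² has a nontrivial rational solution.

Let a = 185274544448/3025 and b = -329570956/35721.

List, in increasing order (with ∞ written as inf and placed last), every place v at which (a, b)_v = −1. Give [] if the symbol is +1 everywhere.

Mod squares: a ≡ 59079893, b ≡ -487531. Check v ∈ {∞, 2, 3, 5, 7, 11, 13, 23, 31, 41, 43, 47}.
v=11: a=11^-2·(≡5), b=11^1·(≡3) mod 11; (5|11)=+1, (3|11)=+1; (−1)^{-2·1·5}·(+1)^1·(+1)^-2 = +1.
v=5: a=5^-2·(≡3), b=5^0·(≡4) mod 5; (3|5)=-1, (4|5)=+1; (−1)^{-2·0·2}·(-1)^0·(+1)^-2 = +1.
v=31: a=31^1·(≡1), b=31^0·(≡27) mod 31; (1|31)=+1, (27|31)=-1; (−1)^{1·0·15}·(+1)^0·(-1)^1 = -1.
v=41: a=41^1·(≡38), b=41^1·(≡39) mod 41; (38|41)=-1, (39|41)=+1; (−1)^{1·1·20}·(-1)^1·(+1)^1 = -1.
v=2: v_2(a)=6, v_2(b)=2; units ≡ 5, 5 (mod 8); ε·ε+αω+βω = 0·0+6·1+2·1 ≡ 0  ⇒  (a,b)_2 = +1.
v=43: a=43^1·(≡40), b=43^0·(≡3) mod 43; (40|43)=+1, (3|43)=-1; (−1)^{1·0·21}·(+1)^0·(-1)^1 = -1.
v=∞: 59079893 > 0 and -487531 < 0  ⇒  (a,b)_∞ = +1.
v=7: a=7^2·(≡5), b=7^-2·(≡6) mod 7; (5|7)=-1, (6|7)=-1; (−1)^{2·-2·3}·(-1)^-2·(-1)^2 = +1.
v=13: a=13^0·(≡5), b=13^2·(≡11) mod 13; (5|13)=-1, (11|13)=-1; (−1)^{0·2·6}·(-1)^2·(-1)^0 = +1.
v=47: a=47^1·(≡8), b=47^1·(≡17) mod 47; (8|47)=+1, (17|47)=+1; (−1)^{1·1·23}·(+1)^1·(+1)^1 = -1.
v=3: a=3^0·(≡2), b=3^-6·(≡2) mod 3; (2|3)=-1, (2|3)=-1; (−1)^{0·-6·1}·(-1)^-6·(-1)^0 = +1.
v=23: a=23^1·(≡11), b=23^1·(≡6) mod 23; (11|23)=-1, (6|23)=+1; (−1)^{1·1·11}·(-1)^1·(+1)^1 = +1.
Ram(59079893, -487531) = {31, 41, 43, 47}; no ℚ_31-point on the conic.

[31, 41, 43, 47]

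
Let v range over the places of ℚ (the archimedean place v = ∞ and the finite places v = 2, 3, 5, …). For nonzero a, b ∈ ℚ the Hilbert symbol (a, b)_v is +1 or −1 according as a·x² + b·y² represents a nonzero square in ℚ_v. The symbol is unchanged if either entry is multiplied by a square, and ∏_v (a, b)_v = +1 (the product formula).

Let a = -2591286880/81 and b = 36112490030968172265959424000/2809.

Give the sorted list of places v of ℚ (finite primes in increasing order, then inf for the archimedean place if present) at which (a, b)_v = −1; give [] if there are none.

[5, 29]

Mod squares: a ≡ -448630, b ≡ 41990. Check v ∈ {∞, 2, 3, 5, 7, 13, 17, 19, 29, 53}.
v=53: a=53^0·(≡43), b=53^-2·(≡21) mod 53; (43|53)=+1, (21|53)=-1; (−1)^{0·-2·26}·(+1)^-2·(-1)^0 = +1.
v=29: a=29^1·(≡6), b=29^2·(≡17) mod 29; (6|29)=+1, (17|29)=-1; (−1)^{1·2·14}·(+1)^2·(-1)^1 = -1.
v=∞: -448630 < 0 and 41990 > 0  ⇒  (a,b)_∞ = +1.
v=19: a=19^2·(≡5), b=19^5·(≡16) mod 19; (5|19)=+1, (16|19)=+1; (−1)^{2·5·9}·(+1)^5·(+1)^2 = +1.
v=7: a=7^1·(≡4), b=7^2·(≡4) mod 7; (4|7)=+1, (4|7)=+1; (−1)^{1·2·3}·(+1)^2·(+1)^1 = +1.
v=3: a=3^-4·(≡2), b=3^4·(≡2) mod 3; (2|3)=-1, (2|3)=-1; (−1)^{-4·4·1}·(-1)^4·(-1)^-4 = +1.
v=17: a=17^1·(≡11), b=17^1·(≡7) mod 17; (11|17)=-1, (7|17)=-1; (−1)^{1·1·8}·(-1)^1·(-1)^1 = +1.
v=2: v_2(a)=5, v_2(b)=15; units ≡ 5, 3 (mod 8); ε·ε+αω+βω = 0·1+5·1+15·1 ≡ 0  ⇒  (a,b)_2 = +1.
v=5: a=5^1·(≡4), b=5^3·(≡3) mod 5; (4|5)=+1, (3|5)=-1; (−1)^{1·3·2}·(+1)^3·(-1)^1 = -1.
v=13: a=13^1·(≡11), b=13^7·(≡11) mod 13; (11|13)=-1, (11|13)=-1; (−1)^{1·7·6}·(-1)^7·(-1)^1 = +1.
Ram(-448630, 41990) = {5, 29}; no ℚ_5-point on the conic.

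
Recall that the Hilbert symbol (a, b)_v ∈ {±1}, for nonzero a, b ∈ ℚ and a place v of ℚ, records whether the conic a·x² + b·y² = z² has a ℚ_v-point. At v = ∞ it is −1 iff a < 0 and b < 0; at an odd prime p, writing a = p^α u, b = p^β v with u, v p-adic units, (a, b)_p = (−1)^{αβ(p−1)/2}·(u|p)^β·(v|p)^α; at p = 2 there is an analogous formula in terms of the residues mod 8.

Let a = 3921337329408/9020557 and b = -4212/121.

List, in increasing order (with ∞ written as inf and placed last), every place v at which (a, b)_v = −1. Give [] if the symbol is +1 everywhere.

[2, 13, 37, 41]

Mod squares: a ≡ 374699, b ≡ -13. Check v ∈ {∞, 2, 3, 7, 11, 13, 17, 19, 37, 41}.
v=3: a=3^12·(≡2), b=3^4·(≡2) mod 3; (2|3)=-1, (2|3)=-1; (−1)^{12·4·1}·(-1)^4·(-1)^12 = +1.
v=11: a=11^0·(≡10), b=11^-2·(≡1) mod 11; (10|11)=-1, (1|11)=+1; (−1)^{0·-2·5}·(-1)^-2·(+1)^0 = +1.
v=19: a=19^1·(≡15), b=19^0·(≡9) mod 19; (15|19)=-1, (9|19)=+1; (−1)^{1·0·9}·(-1)^0·(+1)^1 = +1.
v=2: v_2(a)=8, v_2(b)=2; units ≡ 3, 3 (mod 8); ε·ε+αω+βω = 1·1+8·1+2·1 ≡ 1  ⇒  (a,b)_2 = -1.
v=37: a=37^1·(≡10), b=37^0·(≡8) mod 37; (10|37)=+1, (8|37)=-1; (−1)^{1·0·18}·(+1)^0·(-1)^1 = -1.
v=∞: 374699 > 0 and -13 < 0  ⇒  (a,b)_∞ = +1.
v=41: a=41^1·(≡18), b=41^0·(≡15) mod 41; (18|41)=+1, (15|41)=-1; (−1)^{1·0·20}·(+1)^0·(-1)^1 = -1.
v=13: a=13^-1·(≡5), b=13^1·(≡10) mod 13; (5|13)=-1, (10|13)=+1; (−1)^{-1·1·6}·(-1)^1·(+1)^-1 = -1.
v=17: a=17^-2·(≡15), b=17^0·(≡2) mod 17; (15|17)=+1, (2|17)=+1; (−1)^{-2·0·8}·(+1)^0·(+1)^-2 = +1.
v=7: a=7^-4·(≡6), b=7^0·(≡1) mod 7; (6|7)=-1, (1|7)=+1; (−1)^{-4·0·3}·(-1)^0·(+1)^-4 = +1.
|Ram(374699, -13)| = 4, even; anisotropic at {2, 13, 37, 41}.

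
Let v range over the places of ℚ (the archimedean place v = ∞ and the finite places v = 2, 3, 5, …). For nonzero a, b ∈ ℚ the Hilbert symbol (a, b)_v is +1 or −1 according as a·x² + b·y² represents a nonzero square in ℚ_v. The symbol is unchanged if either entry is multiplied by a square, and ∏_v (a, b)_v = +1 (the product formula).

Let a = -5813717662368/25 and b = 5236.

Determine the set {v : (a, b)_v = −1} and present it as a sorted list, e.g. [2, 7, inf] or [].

(a, b) ≡ (-2618, 1309) mod (ℚ^×)²; places V = {2, 3, 5, 7, 11, 17, ∞}.
(a,b)_11: α=3, u≡4; β=1, v≡3 (mod 11); (4|11)=+1, (3|11)=+1; sign (−1)^1·+1^1·+1^3 = -1.
(a,b)_3: α=4, u≡1; β=0, v≡1 (mod 3); (1|3)=+1, (1|3)=+1; sign (−1)^0·+1^0·+1^4 = +1.
(a,b)_∞: sgn(-2618)=−, sgn(1309)=+, so +1.
(a,b)_17: α=3, u≡2; β=1, v≡2 (mod 17); (2|17)=+1, (2|17)=+1; sign (−1)^0·+1^1·+1^3 = +1.
(a,b)_7: α=3, u≡4; β=1, v≡6 (mod 7); (4|7)=+1, (6|7)=-1; sign (−1)^1·+1^1·-1^3 = +1.
(a,b)_2: α=5, β=2; u≡3, v≡5 (mod 8); ε(u)ε(v)=1·0, αω(v)=5·1, βω(u)=2·1; sum ≡ 1  ⇒  -1.
(a,b)_5: α=-2, u≡2; β=0, v≡1 (mod 5); (2|5)=-1, (1|5)=+1; sign (−1)^0·-1^0·+1^-2 = +1.
|Ram(-2618, 1309)| = 2, even; anisotropic at {2, 11}.

[2, 11]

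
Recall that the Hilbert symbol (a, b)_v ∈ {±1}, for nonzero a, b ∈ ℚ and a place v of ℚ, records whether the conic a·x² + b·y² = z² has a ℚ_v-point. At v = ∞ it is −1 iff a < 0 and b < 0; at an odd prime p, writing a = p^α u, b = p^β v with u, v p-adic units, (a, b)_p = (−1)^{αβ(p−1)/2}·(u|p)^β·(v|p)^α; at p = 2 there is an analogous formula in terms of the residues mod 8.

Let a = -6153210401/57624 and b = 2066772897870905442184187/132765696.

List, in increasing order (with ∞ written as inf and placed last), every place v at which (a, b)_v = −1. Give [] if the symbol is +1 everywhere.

[2, 19]

(a, b) ≡ (-1292646, 1938) mod (ℚ^×)²; places V = {2, 3, 7, 13, 17, 19, 23, 29, ∞}.
(a,b)_3: α=-1, u≡2; β=-3, v≡1 (mod 3); (2|3)=-1, (1|3)=+1; sign (−1)^1·-1^-3·+1^-1 = +1.
(a,b)_∞: sgn(-1292646)=−, sgn(1938)=+, so +1.
(a,b)_2: α=-3, β=-11; u≡5, v≡1 (mod 8); ε(u)ε(v)=0·0, αω(v)=-3·0, βω(u)=-11·1; sum ≡ 1  ⇒  -1.
(a,b)_7: α=-4, u≡4; β=-4, v≡6 (mod 7); (4|7)=+1, (6|7)=-1; sign (−1)^0·+1^-4·-1^-4 = +1.
(a,b)_23: α=1, u≡11; β=2, v≡16 (mod 23); (11|23)=-1, (16|23)=+1; sign (−1)^0·-1^2·+1^1 = +1.
(a,b)_29: α=1, u≡20; β=2, v≡7 (mod 29); (20|29)=+1, (7|29)=+1; sign (−1)^0·+1^2·+1^1 = +1.
(a,b)_13: α=4, u≡1; β=10, v≡12 (mod 13); (1|13)=+1, (12|13)=+1; sign (−1)^0·+1^10·+1^4 = +1.
(a,b)_19: α=1, u≡1; β=3, v≡9 (mod 19); (1|19)=+1, (9|19)=+1; sign (−1)^1·+1^3·+1^1 = -1.
(a,b)_17: α=1, u≡7; β=3, v≡3 (mod 17); (7|17)=-1, (3|17)=-1; sign (−1)^0·-1^3·-1^1 = +1.
Ram(-1292646, 1938) = {2, 19}; no ℚ_2-point on the conic.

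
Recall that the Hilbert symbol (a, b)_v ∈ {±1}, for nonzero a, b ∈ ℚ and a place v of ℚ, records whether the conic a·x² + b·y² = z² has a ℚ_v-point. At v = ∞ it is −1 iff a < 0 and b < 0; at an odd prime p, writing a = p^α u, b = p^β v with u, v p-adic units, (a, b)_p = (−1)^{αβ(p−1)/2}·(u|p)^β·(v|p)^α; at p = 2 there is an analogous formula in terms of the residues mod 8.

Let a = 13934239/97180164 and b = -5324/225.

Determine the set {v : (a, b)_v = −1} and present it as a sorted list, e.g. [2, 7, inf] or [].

[11, 29]

Mod squares: a ≡ 319, b ≡ -11. Check v ∈ {∞, 2, 3, 5, 11, 19, 29, 31, 53}.
v=3: a=3^-2·(≡1), b=3^-2·(≡1) mod 3; (1|3)=+1, (1|3)=+1; (−1)^{-2·-2·1}·(+1)^-2·(+1)^-2 = +1.
v=53: a=53^-2·(≡36), b=53^0·(≡43) mod 53; (36|53)=+1, (43|53)=+1; (−1)^{-2·0·26}·(+1)^0·(+1)^-2 = +1.
v=2: v_2(a)=-2, v_2(b)=2; units ≡ 7, 5 (mod 8); ε·ε+αω+βω = 1·0+-2·1+2·0 ≡ 0  ⇒  (a,b)_2 = +1.
v=31: a=31^-2·(≡9), b=31^0·(≡1) mod 31; (9|31)=+1, (1|31)=+1; (−1)^{-2·0·15}·(+1)^0·(+1)^-2 = +1.
v=11: a=11^3·(≡2), b=11^3·(≡8) mod 11; (2|11)=-1, (8|11)=-1; (−1)^{3·3·5}·(-1)^3·(-1)^3 = -1.
v=19: a=19^2·(≡18), b=19^0·(≡14) mod 19; (18|19)=-1, (14|19)=-1; (−1)^{2·0·9}·(-1)^0·(-1)^2 = +1.
v=29: a=29^1·(≡12), b=29^0·(≡19) mod 29; (12|29)=-1, (19|29)=-1; (−1)^{1·0·14}·(-1)^0·(-1)^1 = -1.
v=∞: 319 > 0 and -11 < 0  ⇒  (a,b)_∞ = +1.
v=5: a=5^0·(≡1), b=5^-2·(≡4) mod 5; (1|5)=+1, (4|5)=+1; (−1)^{0·-2·2}·(+1)^-2·(+1)^0 = +1.
(319, -11 / ℚ) ramifies at {11, 29}: a division algebra.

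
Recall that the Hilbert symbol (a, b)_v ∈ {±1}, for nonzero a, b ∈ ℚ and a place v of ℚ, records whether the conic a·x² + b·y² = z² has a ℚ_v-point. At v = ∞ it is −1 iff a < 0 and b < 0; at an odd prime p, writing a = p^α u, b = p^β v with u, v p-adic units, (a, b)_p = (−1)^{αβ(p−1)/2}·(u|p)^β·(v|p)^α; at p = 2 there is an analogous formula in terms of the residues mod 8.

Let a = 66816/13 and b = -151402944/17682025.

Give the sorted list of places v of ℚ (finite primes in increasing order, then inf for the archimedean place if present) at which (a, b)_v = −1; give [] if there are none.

[3, 7]

Mod squares: a ≡ 377, b ≡ -399. Check v ∈ {∞, 2, 3, 5, 7, 11, 13, 19, 29}.
v=13: a=13^-1·(≡9), b=13^0·(≡10) mod 13; (9|13)=+1, (10|13)=+1; (−1)^{-1·0·6}·(+1)^0·(+1)^-1 = +1.
v=19: a=19^0·(≡17), b=19^1·(≡7) mod 19; (17|19)=+1, (7|19)=+1; (−1)^{0·1·9}·(+1)^1·(+1)^0 = +1.
v=7: a=7^0·(≡6), b=7^3·(≡3) mod 7; (6|7)=-1, (3|7)=-1; (−1)^{0·3·3}·(-1)^3·(-1)^0 = -1.
v=5: a=5^0·(≡2), b=5^-2·(≡1) mod 5; (2|5)=-1, (1|5)=+1; (−1)^{0·-2·2}·(-1)^-2·(+1)^0 = +1.
v=3: a=3^2·(≡2), b=3^1·(≡2) mod 3; (2|3)=-1, (2|3)=-1; (−1)^{2·1·1}·(-1)^1·(-1)^2 = -1.
v=∞: 377 > 0 and -399 < 0  ⇒  (a,b)_∞ = +1.
v=11: a=11^0·(≡1), b=11^2·(≡7) mod 11; (1|11)=+1, (7|11)=-1; (−1)^{0·2·5}·(+1)^2·(-1)^0 = +1.
v=2: v_2(a)=8, v_2(b)=6; units ≡ 1, 1 (mod 8); ε·ε+αω+βω = 0·0+8·0+6·0 ≡ 0  ⇒  (a,b)_2 = +1.
v=29: a=29^1·(≡1), b=29^-4·(≡23) mod 29; (1|29)=+1, (23|29)=+1; (−1)^{1·-4·14}·(+1)^-4·(+1)^1 = +1.
Ram(377, -399) = {3, 7}; no ℚ_3-point on the conic.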